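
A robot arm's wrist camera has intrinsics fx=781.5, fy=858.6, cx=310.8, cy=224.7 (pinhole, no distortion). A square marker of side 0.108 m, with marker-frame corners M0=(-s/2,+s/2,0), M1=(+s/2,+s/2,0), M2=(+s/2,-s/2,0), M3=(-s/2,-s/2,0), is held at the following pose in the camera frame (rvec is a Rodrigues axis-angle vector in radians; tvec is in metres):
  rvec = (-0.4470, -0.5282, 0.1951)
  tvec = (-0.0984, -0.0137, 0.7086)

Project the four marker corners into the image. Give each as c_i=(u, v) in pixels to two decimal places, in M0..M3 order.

Intrinsics K: fx=781.5, fy=858.6, cx=310.8, cy=224.7
Marker side s = 0.108 m; corners in marker frame (Z=0):
  M0 = (-0.0540, +0.0540, 0)
  M1 = (+0.0540, +0.0540, 0)
  M2 = (+0.0540, -0.0540, 0)
  M3 = (-0.0540, -0.0540, 0)
rvec = (-0.4470, -0.5282, 0.1951), |rvec| = θ = 0.71894 rad = 41.192°
Rodrigues: sinθ=0.65858, 1−cosθ=0.24749; R = I + sinθ·[k]× + (1−cosθ)·[k]×²:
    [+0.84818 -0.06567 -0.52562]
    [+0.29178 +0.88610 +0.36013]
    [+0.44210 -0.45882 +0.77073]
t = (-0.0984, -0.0137, 0.7086) m
M0: Pc = R·M0+t = (-0.14775, +0.01839, +0.65995); u = 781.5·(-0.14775)/0.65995 + 310.8 = 135.8399, v = 858.6·(+0.01839)/0.65995 + 224.7 = 248.6299
M1: Pc = R·M1+t = (-0.05614, +0.04991, +0.70770); u = 781.5·(-0.05614)/0.70770 + 310.8 = 248.8007, v = 858.6·(+0.04991)/0.70770 + 224.7 = 285.2466
M2: Pc = R·M2+t = (-0.04905, -0.04579, +0.75725); u = 781.5·(-0.04905)/0.75725 + 310.8 = 260.1770, v = 858.6·(-0.04579)/0.75725 + 224.7 = 172.7776
M3: Pc = R·M3+t = (-0.14066, -0.07731, +0.70950); u = 781.5·(-0.14066)/0.70950 + 310.8 = 155.8711, v = 858.6·(-0.07731)/0.70950 + 224.7 = 131.1495

c0=(135.84, 248.63) c1=(248.80, 285.25) c2=(260.18, 172.78) c3=(155.87, 131.15)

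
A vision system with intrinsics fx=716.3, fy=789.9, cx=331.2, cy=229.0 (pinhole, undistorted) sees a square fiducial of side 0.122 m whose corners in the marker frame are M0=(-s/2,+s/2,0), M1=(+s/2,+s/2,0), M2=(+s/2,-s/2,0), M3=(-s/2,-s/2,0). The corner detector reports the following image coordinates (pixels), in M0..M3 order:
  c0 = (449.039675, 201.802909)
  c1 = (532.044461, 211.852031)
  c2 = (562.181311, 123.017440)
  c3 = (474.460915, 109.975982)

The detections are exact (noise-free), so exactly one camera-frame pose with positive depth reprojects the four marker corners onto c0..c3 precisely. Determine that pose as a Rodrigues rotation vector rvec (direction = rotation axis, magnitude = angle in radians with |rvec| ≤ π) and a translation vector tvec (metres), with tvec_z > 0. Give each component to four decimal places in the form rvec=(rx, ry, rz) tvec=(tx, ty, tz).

rvec=(0.5359, -0.1657, 0.1483) tvec=(0.2303, -0.0793, 0.9516)

Intrinsics K: fx=716.3, fy=789.9, cx=331.2, cy=229.0
Marker side s = 0.122 m; corners in marker frame (Z=0):
  M0 = (-0.0610, +0.0610, 0)
  M1 = (+0.0610, +0.0610, 0)
  M2 = (+0.0610, -0.0610, 0)
  M3 = (-0.0610, -0.0610, 0)
Detected image corners:
  c0 = (449.039675, 201.802909) px
  c1 = (532.044461, 211.852031) px
  c2 = (562.181311, 123.017440) px
  c3 = (474.460915, 109.975982) px
Planar DLT: solve 8×8 A·h = b for H (H[2,2]=1):
  H  [+802.55139 +34.14164 +504.52544]
  H  [+127.40547 +824.25515 +163.16574]
  H  [+0.20512 +0.51956 +1.00000]
B = K⁻¹H; ‖b₁‖=1.050826, ‖b₂‖=1.050826; λ = 2/(‖b₁‖+‖b₂‖) = 0.951633, sign → tz>0 ⇒ λ=+0.951633
r₁ = λ·B[:,0] = (+0.97596,+0.09690,+0.19520); r₂ = λ·B[:,1] = (-0.18325,+0.84968,+0.49443)
r₃ = r₁×r₂ = (-0.11795,-0.51831,+0.84702); SVD([r₁ r₂ r₃]) → R = UVᵀ:
  R  [+0.97596 -0.18325 -0.11795]
  R  [+0.09690 +0.84968 -0.51831]
  R  [+0.19520 +0.49443 +0.84702]
t = (+0.23027, -0.07931, +0.95163) m
tr R = 2.672665; θ = arccos((tr R − 1)/2) = 0.580238 rad = 33.245°
axis k = ((R−Rᵀ)₃₂, (R−Rᵀ)₁₃, (R−Rᵀ)₂₁) / (2 sinθ) = (+0.923658, -0.285606, +0.255511)
rvec = θ·k = (+0.535941, -0.165719, +0.148257)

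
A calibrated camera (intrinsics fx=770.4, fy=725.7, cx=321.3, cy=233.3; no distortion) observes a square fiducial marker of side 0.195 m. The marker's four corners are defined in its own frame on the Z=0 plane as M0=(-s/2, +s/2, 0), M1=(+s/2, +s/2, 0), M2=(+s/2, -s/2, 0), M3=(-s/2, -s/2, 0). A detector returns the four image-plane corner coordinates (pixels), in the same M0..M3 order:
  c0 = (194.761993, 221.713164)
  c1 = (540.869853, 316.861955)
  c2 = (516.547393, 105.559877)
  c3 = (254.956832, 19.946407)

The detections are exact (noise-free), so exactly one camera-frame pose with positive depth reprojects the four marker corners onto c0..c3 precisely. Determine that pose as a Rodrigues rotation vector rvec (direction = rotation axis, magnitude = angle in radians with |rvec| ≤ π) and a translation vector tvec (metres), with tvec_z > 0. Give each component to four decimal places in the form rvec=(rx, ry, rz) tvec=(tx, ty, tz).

rvec=(-0.7001, -0.2742, 0.2105) tvec=(0.0379, -0.0515, 0.4690)

Intrinsics K: fx=770.4, fy=725.7, cx=321.3, cy=233.3
Marker side s = 0.195 m; corners in marker frame (Z=0):
  M0 = (-0.0975, +0.0975, 0)
  M1 = (+0.0975, +0.0975, 0)
  M2 = (+0.0975, -0.0975, 0)
  M3 = (-0.0975, -0.0975, 0)
Detected image corners:
  c0 = (194.761993, 221.713164) px
  c1 = (540.869853, 316.861955) px
  c2 = (516.547393, 105.559877) px
  c3 = (254.956832, 19.946407) px
Planar DLT: solve 8×8 A·h = b for H (H[2,2]=1):
  H  [+1670.84533 -613.05814 +383.60658]
  H  [+522.85229 +826.93507 +153.54687]
  H  [+0.37770 -1.40414 +1.00000]
B = K⁻¹H; ‖b₁‖=2.132315, ‖b₂‖=2.132315; λ = 2/(‖b₁‖+‖b₂‖) = 0.468974, sign → tz>0 ⇒ λ=+0.468974
r₁ = λ·B[:,0] = (+0.94324,+0.28094,+0.17713); r₂ = λ·B[:,1] = (-0.09856,+0.74609,-0.65851)
r₃ = r₁×r₂ = (-0.31716,+0.60367,+0.73143); SVD([r₁ r₂ r₃]) → R = UVᵀ:
  R  [+0.94324 -0.09856 -0.31716]
  R  [+0.28094 +0.74609 +0.60367]
  R  [+0.17713 -0.65851 +0.73143]
t = (+0.03793, -0.05154, +0.46897) m
tr R = 2.420764; θ = arccos((tr R − 1)/2) = 0.780756 rad = 44.734°
axis k = ((R−Rᵀ)₃₂, (R−Rᵀ)₁₃, (R−Rᵀ)₂₁) / (2 sinθ) = (-0.896665, -0.351152, +0.269602)
rvec = θ·k = (-0.700076, -0.274164, +0.210493)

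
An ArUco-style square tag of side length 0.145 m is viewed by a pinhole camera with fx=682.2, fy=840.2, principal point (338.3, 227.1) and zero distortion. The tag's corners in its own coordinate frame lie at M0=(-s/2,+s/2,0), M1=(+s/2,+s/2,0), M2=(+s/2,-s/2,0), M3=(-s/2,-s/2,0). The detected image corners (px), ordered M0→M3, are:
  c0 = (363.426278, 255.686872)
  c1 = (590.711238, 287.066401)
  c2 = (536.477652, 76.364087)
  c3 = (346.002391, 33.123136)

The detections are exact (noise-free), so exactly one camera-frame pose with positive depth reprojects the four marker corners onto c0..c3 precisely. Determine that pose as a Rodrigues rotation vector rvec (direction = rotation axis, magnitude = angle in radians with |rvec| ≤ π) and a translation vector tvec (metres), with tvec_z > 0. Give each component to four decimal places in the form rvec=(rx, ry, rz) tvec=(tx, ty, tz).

rvec=(-0.6168, -0.2946, 0.0302) tvec=(0.0789, -0.0381, 0.4352)

Intrinsics K: fx=682.2, fy=840.2, cx=338.3, cy=227.1
Marker side s = 0.145 m; corners in marker frame (Z=0):
  M0 = (-0.0725, +0.0725, 0)
  M1 = (+0.0725, +0.0725, 0)
  M2 = (+0.0725, -0.0725, 0)
  M3 = (-0.0725, -0.0725, 0)
Detected image corners:
  c0 = (363.426278, 255.686872) px
  c1 = (590.711238, 287.066401) px
  c2 = (536.477652, 76.364087) px
  c3 = (346.002391, 33.123136) px
Planar DLT: solve 8×8 A·h = b for H (H[2,2]=1):
  H  [+1706.10682 -352.99968 +462.02061]
  H  [+359.84104 +1277.13859 +153.51946]
  H  [+0.60479 -1.31908 +1.00000]
B = K⁻¹H; ‖b₁‖=2.297867, ‖b₂‖=2.297867; λ = 2/(‖b₁‖+‖b₂‖) = 0.435186, sign → tz>0 ⇒ λ=+0.435186
r₁ = λ·B[:,0] = (+0.95783,+0.11524,+0.26320); r₂ = λ·B[:,1] = (+0.05948,+0.81666,-0.57404)
r₃ = r₁×r₂ = (-0.28110,+0.56549,+0.77537); SVD([r₁ r₂ r₃]) → R = UVᵀ:
  R  [+0.95783 +0.05948 -0.28110]
  R  [+0.11524 +0.81666 +0.56549]
  R  [+0.26320 -0.57404 +0.77537]
t = (+0.07892, -0.03811, +0.43519) m
tr R = 2.549867; θ = arccos((tr R − 1)/2) = 0.684187 rad = 39.201°
axis k = ((R−Rᵀ)₃₂, (R−Rᵀ)₁₃, (R−Rᵀ)₂₁) / (2 sinθ) = (-0.901472, -0.430583, +0.044110)
rvec = θ·k = (-0.616776, -0.294599, +0.030180)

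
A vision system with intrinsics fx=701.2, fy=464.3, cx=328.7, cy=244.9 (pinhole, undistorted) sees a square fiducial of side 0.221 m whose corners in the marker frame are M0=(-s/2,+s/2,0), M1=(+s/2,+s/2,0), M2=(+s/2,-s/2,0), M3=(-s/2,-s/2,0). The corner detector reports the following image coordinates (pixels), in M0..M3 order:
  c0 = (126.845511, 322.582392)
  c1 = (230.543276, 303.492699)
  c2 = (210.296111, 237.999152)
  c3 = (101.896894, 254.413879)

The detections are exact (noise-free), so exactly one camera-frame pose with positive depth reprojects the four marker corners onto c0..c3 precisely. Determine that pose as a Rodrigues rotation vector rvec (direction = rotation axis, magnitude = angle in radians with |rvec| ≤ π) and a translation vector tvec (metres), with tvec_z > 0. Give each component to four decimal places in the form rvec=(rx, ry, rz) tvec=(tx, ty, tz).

rvec=(0.1943, -0.3530, -0.2004) tvec=(-0.3309, 0.1097, 1.4517)

Intrinsics K: fx=701.2, fy=464.3, cx=328.7, cy=244.9
Marker side s = 0.221 m; corners in marker frame (Z=0):
  M0 = (-0.1105, +0.1105, 0)
  M1 = (+0.1105, +0.1105, 0)
  M2 = (+0.1105, -0.1105, 0)
  M3 = (-0.1105, -0.1105, 0)
Detected image corners:
  c0 = (126.845511, 322.582392) px
  c1 = (230.543276, 303.492699) px
  c2 = (210.296111, 237.999152) px
  c3 = (101.896894, 254.413879) px
Planar DLT: solve 8×8 A·h = b for H (H[2,2]=1):
  H  [+516.81238 +127.65888 +168.88669]
  H  [-18.39765 +345.12890 +279.97060]
  H  [+0.22184 +0.15333 +1.00000]
B = K⁻¹H; ‖b₁‖=0.688838, ‖b₂‖=0.688838; λ = 2/(‖b₁‖+‖b₂‖) = 1.451719, sign → tz>0 ⇒ λ=+1.451719
r₁ = λ·B[:,0] = (+0.91901,-0.22739,+0.32205); r₂ = λ·B[:,1] = (+0.15995,+0.96170,+0.22259)
r₃ = r₁×r₂ = (-0.36033,-0.15305,+0.92018); SVD([r₁ r₂ r₃]) → R = UVᵀ:
  R  [+0.91901 +0.15995 -0.36033]
  R  [-0.22739 +0.96170 -0.15305]
  R  [+0.32205 +0.22259 +0.92018]
t = (-0.33087, +0.10965, +1.45172) m
tr R = 2.800891; θ = arccos((tr R − 1)/2) = 0.450003 rad = 25.783°
axis k = ((R−Rᵀ)₃₂, (R−Rᵀ)₁₃, (R−Rᵀ)₂₁) / (2 sinθ) = (+0.431804, -0.784405, -0.445257)
rvec = θ·k = (+0.194313, -0.352985, -0.200367)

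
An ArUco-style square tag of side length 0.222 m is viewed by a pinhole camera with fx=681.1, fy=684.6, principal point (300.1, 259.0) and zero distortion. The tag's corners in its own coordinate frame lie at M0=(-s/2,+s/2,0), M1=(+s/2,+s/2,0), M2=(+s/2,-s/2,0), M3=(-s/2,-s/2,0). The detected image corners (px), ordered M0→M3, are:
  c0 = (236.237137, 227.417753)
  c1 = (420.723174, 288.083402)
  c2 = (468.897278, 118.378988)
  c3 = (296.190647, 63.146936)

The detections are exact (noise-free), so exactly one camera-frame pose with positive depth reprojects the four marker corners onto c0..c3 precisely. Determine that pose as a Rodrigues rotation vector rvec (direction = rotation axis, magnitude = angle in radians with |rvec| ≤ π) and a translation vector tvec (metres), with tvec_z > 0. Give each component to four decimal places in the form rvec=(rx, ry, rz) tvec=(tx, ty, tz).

Intrinsics K: fx=681.1, fy=684.6, cx=300.1, cy=259.0
Marker side s = 0.222 m; corners in marker frame (Z=0):
  M0 = (-0.1110, +0.1110, 0)
  M1 = (+0.1110, +0.1110, 0)
  M2 = (+0.1110, -0.1110, 0)
  M3 = (-0.1110, -0.1110, 0)
Detected image corners:
  c0 = (236.237137, 227.417753) px
  c1 = (420.723174, 288.083402) px
  c2 = (468.897278, 118.378988) px
  c3 = (296.190647, 63.146936) px
Planar DLT: solve 8×8 A·h = b for H (H[2,2]=1):
  H  [+789.59245 -353.50162 +356.04931]
  H  [+253.75598 +698.29676 +171.26645]
  H  [-0.03934 -0.30901 +1.00000]
B = K⁻¹H; ‖b₁‖=1.238804, ‖b₂‖=1.238804; λ = 2/(‖b₁‖+‖b₂‖) = 0.807230, sign → tz>0 ⇒ λ=+0.807230
r₁ = λ·B[:,0] = (+0.94981,+0.31122,-0.03176); r₂ = λ·B[:,1] = (-0.30906,+0.91775,-0.24944)
r₃ = r₁×r₂ = (-0.04849,+0.24673,+0.96787); SVD([r₁ r₂ r₃]) → R = UVᵀ:
  R  [+0.94981 -0.30906 -0.04849]
  R  [+0.31122 +0.91775 +0.24673]
  R  [-0.03176 -0.24944 +0.96787]
t = (+0.06631, -0.10345, +0.80723) m
tr R = 2.835424; θ = arccos((tr R − 1)/2) = 0.408514 rad = 23.406°
axis k = ((R−Rᵀ)₃₂, (R−Rᵀ)₁₃, (R−Rᵀ)₂₁) / (2 sinθ) = (-0.624513, -0.021060, +0.780730)
rvec = θ·k = (-0.255122, -0.008603, +0.318939)

rvec=(-0.2551, -0.0086, 0.3189) tvec=(0.0663, -0.1034, 0.8072)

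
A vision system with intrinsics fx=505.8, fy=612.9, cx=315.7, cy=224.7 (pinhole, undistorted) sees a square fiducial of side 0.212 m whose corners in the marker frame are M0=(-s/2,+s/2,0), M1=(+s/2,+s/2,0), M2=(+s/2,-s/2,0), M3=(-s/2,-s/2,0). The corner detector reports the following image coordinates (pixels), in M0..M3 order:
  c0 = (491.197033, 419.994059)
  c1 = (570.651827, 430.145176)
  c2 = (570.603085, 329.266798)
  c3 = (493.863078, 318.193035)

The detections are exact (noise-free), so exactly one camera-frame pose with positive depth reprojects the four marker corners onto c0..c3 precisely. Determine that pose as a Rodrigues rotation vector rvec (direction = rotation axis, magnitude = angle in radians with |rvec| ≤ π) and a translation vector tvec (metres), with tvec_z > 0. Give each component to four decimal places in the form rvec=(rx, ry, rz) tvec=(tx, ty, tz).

Intrinsics K: fx=505.8, fy=612.9, cx=315.7, cy=224.7
Marker side s = 0.212 m; corners in marker frame (Z=0):
  M0 = (-0.1060, +0.1060, 0)
  M1 = (+0.1060, +0.1060, 0)
  M2 = (+0.1060, -0.1060, 0)
  M3 = (-0.1060, -0.1060, 0)
Detected image corners:
  c0 = (491.197033, 419.994059) px
  c1 = (570.651827, 430.145176) px
  c2 = (570.603085, 329.266798) px
  c3 = (493.863078, 318.193035) px
Planar DLT: solve 8×8 A·h = b for H (H[2,2]=1):
  H  [+400.17421 -92.76036 +531.83846]
  H  [+72.56457 +416.98993 +373.55824]
  H  [+0.06001 -0.16296 +1.00000]
B = K⁻¹H; ‖b₁‖=0.762219, ‖b₂‖=0.762219; λ = 2/(‖b₁‖+‖b₂‖) = 1.311959, sign → tz>0 ⇒ λ=+1.311959
r₁ = λ·B[:,0] = (+0.98884,+0.12647,+0.07873); r₂ = λ·B[:,1] = (-0.10716,+0.97098,-0.21380)
r₃ = r₁×r₂ = (-0.10349,+0.20298,+0.97370); SVD([r₁ r₂ r₃]) → R = UVᵀ:
  R  [+0.98884 -0.10716 -0.10349]
  R  [+0.12647 +0.97098 +0.20298]
  R  [+0.07873 -0.21380 +0.97370]
t = (+0.56063, +0.31864, +1.31196) m
tr R = 2.933523; θ = arccos((tr R − 1)/2) = 0.258552 rad = 14.814°
axis k = ((R−Rᵀ)₃₂, (R−Rᵀ)₁₃, (R−Rᵀ)₂₁) / (2 sinθ) = (-0.815043, -0.356341, +0.456865)
rvec = θ·k = (-0.210731, -0.092133, +0.118123)

rvec=(-0.2107, -0.0921, 0.1181) tvec=(0.5606, 0.3186, 1.3120)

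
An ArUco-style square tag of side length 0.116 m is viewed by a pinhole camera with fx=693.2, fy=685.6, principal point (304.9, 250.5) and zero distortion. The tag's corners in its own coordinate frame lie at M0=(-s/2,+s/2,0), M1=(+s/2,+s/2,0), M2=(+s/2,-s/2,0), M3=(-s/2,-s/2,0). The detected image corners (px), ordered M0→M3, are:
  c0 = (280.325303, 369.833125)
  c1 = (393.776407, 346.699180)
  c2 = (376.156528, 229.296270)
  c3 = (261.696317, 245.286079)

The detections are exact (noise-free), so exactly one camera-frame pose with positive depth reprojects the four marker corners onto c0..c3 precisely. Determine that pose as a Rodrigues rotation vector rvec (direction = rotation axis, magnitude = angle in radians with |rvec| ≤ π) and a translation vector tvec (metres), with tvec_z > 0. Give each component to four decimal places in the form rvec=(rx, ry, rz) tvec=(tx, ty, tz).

rvec=(-0.0277, -0.3365, -0.1452) tvec=(0.0233, 0.0446, 0.6510)

Intrinsics K: fx=693.2, fy=685.6, cx=304.9, cy=250.5
Marker side s = 0.116 m; corners in marker frame (Z=0):
  M0 = (-0.0580, +0.0580, 0)
  M1 = (+0.0580, +0.0580, 0)
  M2 = (+0.0580, -0.0580, 0)
  M3 = (-0.0580, -0.0580, 0)
Detected image corners:
  c0 = (280.325303, 369.833125) px
  c1 = (393.776407, 346.699180) px
  c2 = (376.156528, 229.296270) px
  c3 = (261.696317, 245.286079) px
Planar DLT: solve 8×8 A·h = b for H (H[2,2]=1):
  H  [+1149.11436 +154.63582 +329.66626]
  H  [-17.24953 +1040.63516 +297.47443]
  H  [+0.50836 -0.00452 +1.00000]
B = K⁻¹H; ‖b₁‖=1.536080, ‖b₂‖=1.536080; λ = 2/(‖b₁‖+‖b₂‖) = 0.651008, sign → tz>0 ⇒ λ=+0.651008
r₁ = λ·B[:,0] = (+0.93361,-0.13730,+0.33095); r₂ = λ·B[:,1] = (+0.14652,+0.98920,-0.00294)
r₃ = r₁×r₂ = (-0.32697,+0.05123,+0.94364); SVD([r₁ r₂ r₃]) → R = UVᵀ:
  R  [+0.93361 +0.14652 -0.32697]
  R  [-0.13730 +0.98920 +0.05123]
  R  [+0.33095 -0.00294 +0.94364]
t = (+0.02326, +0.04460, +0.65101) m
tr R = 2.866456; θ = arccos((tr R − 1)/2) = 0.367502 rad = 21.056°
axis k = ((R−Rᵀ)₃₂, (R−Rᵀ)₁₃, (R−Rᵀ)₂₁) / (2 sinθ) = (-0.075391, -0.915594, -0.394973)
rvec = θ·k = (-0.027706, -0.336482, -0.145153)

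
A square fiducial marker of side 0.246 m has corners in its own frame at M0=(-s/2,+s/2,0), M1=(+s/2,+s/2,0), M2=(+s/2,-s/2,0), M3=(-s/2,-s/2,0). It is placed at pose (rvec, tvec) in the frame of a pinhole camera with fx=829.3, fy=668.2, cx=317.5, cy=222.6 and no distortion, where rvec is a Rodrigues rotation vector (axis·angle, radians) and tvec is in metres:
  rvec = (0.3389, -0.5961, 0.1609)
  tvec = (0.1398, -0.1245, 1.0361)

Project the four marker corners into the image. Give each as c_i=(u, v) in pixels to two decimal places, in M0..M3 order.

Intrinsics K: fx=829.3, fy=668.2, cx=317.5, cy=222.6
Marker side s = 0.246 m; corners in marker frame (Z=0):
  M0 = (-0.1230, +0.1230, 0)
  M1 = (+0.1230, +0.1230, 0)
  M2 = (+0.1230, -0.1230, 0)
  M3 = (-0.1230, -0.1230, 0)
rvec = (0.3389, -0.5961, 0.1609), |rvec| = θ = 0.70433 rad = 40.355°
Rodrigues: sinθ=0.64752, 1−cosθ=0.23795; R = I + sinθ·[k]× + (1−cosθ)·[k]×²:
    [+0.81714 -0.24482 -0.52187]
    [+0.05102 +0.93249 -0.35757]
    [+0.57418 +0.26556 +0.77447]
t = (0.1398, -0.1245, 1.0361) m
M0: Pc = R·M0+t = (+0.00918, -0.01608, +0.99814); u = 829.3·(+0.00918)/0.99814 + 317.5 = 325.1259, v = 668.2·(-0.01608)/0.99814 + 222.6 = 211.8358
M1: Pc = R·M1+t = (+0.21019, -0.00353, +1.13939); u = 829.3·(+0.21019)/1.13939 + 317.5 = 470.4895, v = 668.2·(-0.00353)/1.13939 + 222.6 = 220.5309
M2: Pc = R·M2+t = (+0.27042, -0.23292, +1.07406); u = 829.3·(+0.27042)/1.07406 + 317.5 = 526.2970, v = 668.2·(-0.23292)/1.07406 + 222.6 = 77.6941
M3: Pc = R·M3+t = (+0.06941, -0.24547, +0.93281); u = 829.3·(+0.06941)/0.93281 + 317.5 = 379.2036, v = 668.2·(-0.24547)/0.93281 + 222.6 = 46.7614

c0=(325.13, 211.84) c1=(470.49, 220.53) c2=(526.30, 77.69) c3=(379.20, 46.76)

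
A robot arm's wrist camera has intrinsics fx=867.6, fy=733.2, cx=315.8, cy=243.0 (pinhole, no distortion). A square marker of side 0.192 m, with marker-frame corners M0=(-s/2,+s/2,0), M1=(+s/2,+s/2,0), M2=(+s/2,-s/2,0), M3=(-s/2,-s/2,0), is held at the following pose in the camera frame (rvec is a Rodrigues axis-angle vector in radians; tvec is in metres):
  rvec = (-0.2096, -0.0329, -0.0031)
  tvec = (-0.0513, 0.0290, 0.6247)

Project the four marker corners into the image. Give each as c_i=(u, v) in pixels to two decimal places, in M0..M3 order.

c0=(104.34, 392.75) c1=(380.41, 391.27) c2=(374.76, 169.59) c3=(115.81, 168.79)

Intrinsics K: fx=867.6, fy=733.2, cx=315.8, cy=243.0
Marker side s = 0.192 m; corners in marker frame (Z=0):
  M0 = (-0.0960, +0.0960, 0)
  M1 = (+0.0960, +0.0960, 0)
  M2 = (+0.0960, -0.0960, 0)
  M3 = (-0.0960, -0.0960, 0)
rvec = (-0.2096, -0.0329, -0.0031), |rvec| = θ = 0.21219 rad = 12.158°
Rodrigues: sinθ=0.21060, 1−cosθ=0.02243; R = I + sinθ·[k]× + (1−cosθ)·[k]×²:
    [+0.99946 +0.00651 -0.03233]
    [+0.00036 +0.97811 +0.20808]
    [+0.03298 -0.20798 +0.97758]
t = (-0.0513, 0.0290, 0.6247) m
M0: Pc = R·M0+t = (-0.14662, +0.12286, +0.60157); u = 867.6·(-0.14662)/0.60157 + 315.8 = 104.3363, v = 733.2·(+0.12286)/0.60157 + 243.0 = 392.7488
M1: Pc = R·M1+t = (+0.04527, +0.12293, +0.60790); u = 867.6·(+0.04527)/0.60790 + 315.8 = 380.4139, v = 733.2·(+0.12293)/0.60790 + 243.0 = 391.2720
M2: Pc = R·M2+t = (+0.04402, -0.06486, +0.64783); u = 867.6·(+0.04402)/0.64783 + 315.8 = 374.7567, v = 733.2·(-0.06486)/0.64783 + 243.0 = 169.5882
M3: Pc = R·M3+t = (-0.14787, -0.06493, +0.64150); u = 867.6·(-0.14787)/0.64150 + 315.8 = 115.8086, v = 733.2·(-0.06493)/0.64150 + 243.0 = 168.7850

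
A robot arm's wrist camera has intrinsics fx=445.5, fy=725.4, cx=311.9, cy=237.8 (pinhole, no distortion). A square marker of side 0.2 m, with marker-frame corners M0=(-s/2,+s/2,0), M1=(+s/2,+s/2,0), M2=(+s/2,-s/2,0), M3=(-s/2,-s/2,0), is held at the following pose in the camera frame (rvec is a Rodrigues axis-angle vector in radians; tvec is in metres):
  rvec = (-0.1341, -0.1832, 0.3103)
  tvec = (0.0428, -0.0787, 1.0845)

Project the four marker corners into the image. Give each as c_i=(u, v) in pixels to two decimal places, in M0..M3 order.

c0=(278.11, 226.89) c1=(355.99, 269.33) c2=(377.93, 145.80) c3=(302.97, 101.00)

Intrinsics K: fx=445.5, fy=725.4, cx=311.9, cy=237.8
Marker side s = 0.2 m; corners in marker frame (Z=0):
  M0 = (-0.1000, +0.1000, 0)
  M1 = (+0.1000, +0.1000, 0)
  M2 = (+0.1000, -0.1000, 0)
  M3 = (-0.1000, -0.1000, 0)
rvec = (-0.1341, -0.1832, 0.3103), |rvec| = θ = 0.38449 rad = 22.030°
Rodrigues: sinθ=0.37508, 1−cosθ=0.07301; R = I + sinθ·[k]× + (1−cosθ)·[k]×²:
    [+0.93587 -0.29058 -0.19927]
    [+0.31484 +0.94357 +0.10275]
    [+0.15817 -0.15890 +0.97454]
t = (0.0428, -0.0787, 1.0845) m
M0: Pc = R·M0+t = (-0.07984, -0.01583, +1.05279); u = 445.5·(-0.07984)/1.05279 + 311.9 = 278.1128, v = 725.4·(-0.01583)/1.05279 + 237.8 = 226.8943
M1: Pc = R·M1+t = (+0.10733, +0.04714, +1.08443); u = 445.5·(+0.10733)/1.08443 + 311.9 = 355.9926, v = 725.4·(+0.04714)/1.08443 + 237.8 = 269.3338
M2: Pc = R·M2+t = (+0.16544, -0.14157, +1.11621); u = 445.5·(+0.16544)/1.11621 + 311.9 = 377.9324, v = 725.4·(-0.14157)/1.11621 + 237.8 = 145.7951
M3: Pc = R·M3+t = (-0.02173, -0.20454, +1.08457); u = 445.5·(-0.02173)/1.08457 + 311.9 = 302.9744, v = 725.4·(-0.20454)/1.08457 + 237.8 = 100.9959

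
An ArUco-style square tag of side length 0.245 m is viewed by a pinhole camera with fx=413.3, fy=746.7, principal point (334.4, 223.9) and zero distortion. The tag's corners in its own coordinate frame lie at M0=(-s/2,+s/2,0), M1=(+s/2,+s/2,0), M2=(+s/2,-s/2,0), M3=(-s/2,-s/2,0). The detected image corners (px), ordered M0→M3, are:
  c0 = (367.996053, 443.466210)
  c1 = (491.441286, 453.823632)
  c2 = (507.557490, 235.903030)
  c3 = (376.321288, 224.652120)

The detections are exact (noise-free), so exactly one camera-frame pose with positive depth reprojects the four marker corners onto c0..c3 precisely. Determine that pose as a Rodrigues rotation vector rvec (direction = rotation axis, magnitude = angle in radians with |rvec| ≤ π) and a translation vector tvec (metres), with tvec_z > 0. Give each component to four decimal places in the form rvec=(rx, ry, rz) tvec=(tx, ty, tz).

rvec=(0.2001, 0.0013, 0.0476) tvec=(0.1946, 0.1265, 0.7944)

Intrinsics K: fx=413.3, fy=746.7, cx=334.4, cy=223.9
Marker side s = 0.245 m; corners in marker frame (Z=0):
  M0 = (-0.1225, +0.1225, 0)
  M1 = (+0.1225, +0.1225, 0)
  M2 = (+0.1225, -0.1225, 0)
  M3 = (-0.1225, -0.1225, 0)
Detected image corners:
  c0 = (367.996053, 443.466210) px
  c1 = (491.441286, 453.823632) px
  c2 = (507.557490, 235.903030) px
  c3 = (376.321288, 224.652120) px
Planar DLT: solve 8×8 A·h = b for H (H[2,2]=1):
  H  [+521.15563 +59.12839 +435.67553]
  H  [+45.51081 +976.20640 +342.80970]
  H  [+0.00432 +0.25014 +1.00000]
B = K⁻¹H; ‖b₁‖=1.258885, ‖b₂‖=1.258885; λ = 2/(‖b₁‖+‖b₂‖) = 0.794354, sign → tz>0 ⇒ λ=+0.794354
r₁ = λ·B[:,0] = (+0.99887,+0.04739,+0.00344); r₂ = λ·B[:,1] = (-0.04712,+0.97893,+0.19870)
r₃ = r₁×r₂ = (+0.00605,-0.19864,+0.98005); SVD([r₁ r₂ r₃]) → R = UVᵀ:
  R  [+0.99887 -0.04712 +0.00605]
  R  [+0.04739 +0.97893 -0.19864]
  R  [+0.00344 +0.19870 +0.98005]
t = (+0.19465, +0.12650, +0.79435) m
tr R = 2.957853; θ = arccos((tr R − 1)/2) = 0.205660 rad = 11.783°
axis k = ((R−Rᵀ)₃₂, (R−Rᵀ)₁₃, (R−Rᵀ)₂₁) / (2 sinθ) = (+0.972839, +0.006408, +0.231394)
rvec = θ·k = (+0.200074, +0.001318, +0.047589)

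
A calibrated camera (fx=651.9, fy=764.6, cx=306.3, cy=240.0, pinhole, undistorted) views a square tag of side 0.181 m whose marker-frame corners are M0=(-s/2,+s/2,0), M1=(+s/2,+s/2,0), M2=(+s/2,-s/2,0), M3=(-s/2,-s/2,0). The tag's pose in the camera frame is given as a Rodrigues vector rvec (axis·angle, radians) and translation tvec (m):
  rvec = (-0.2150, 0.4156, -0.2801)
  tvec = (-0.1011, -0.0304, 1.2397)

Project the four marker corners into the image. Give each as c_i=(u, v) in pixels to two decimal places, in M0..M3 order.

Intrinsics K: fx=651.9, fy=764.6, cx=306.3, cy=240.0
Marker side s = 0.181 m; corners in marker frame (Z=0):
  M0 = (-0.0905, +0.0905, 0)
  M1 = (+0.0905, +0.0905, 0)
  M2 = (+0.0905, -0.0905, 0)
  M3 = (-0.0905, -0.0905, 0)
rvec = (-0.2150, 0.4156, -0.2801), |rvec| = θ = 0.54535 rad = 31.246°
Rodrigues: sinθ=0.51872, 1−cosθ=0.14505; R = I + sinθ·[k]× + (1−cosθ)·[k]×²:
    [+0.87749 +0.22284 +0.42468]
    [-0.31000 +0.93919 +0.14772]
    [-0.36593 -0.26128 +0.89321]
t = (-0.1011, -0.0304, 1.2397) m
M0: Pc = R·M0+t = (-0.16035, +0.08265, +1.24917); u = 651.9·(-0.16035)/1.24917 + 306.3 = 222.6209, v = 764.6·(+0.08265)/1.24917 + 240.0 = 290.5900
M1: Pc = R·M1+t = (-0.00152, +0.02654, +1.18294); u = 651.9·(-0.00152)/1.18294 + 306.3 = 305.4624, v = 764.6·(+0.02654)/1.18294 + 240.0 = 257.1553
M2: Pc = R·M2+t = (-0.04185, -0.14345, +1.23023); u = 651.9·(-0.04185)/1.23023 + 306.3 = 284.1215, v = 764.6·(-0.14345)/1.23023 + 240.0 = 150.8432
M3: Pc = R·M3+t = (-0.20068, -0.08734, +1.29646); u = 651.9·(-0.20068)/1.29646 + 306.3 = 205.3920, v = 764.6·(-0.08734)/1.29646 + 240.0 = 188.4896

c0=(222.62, 290.59) c1=(305.46, 257.16) c2=(284.12, 150.84) c3=(205.39, 188.49)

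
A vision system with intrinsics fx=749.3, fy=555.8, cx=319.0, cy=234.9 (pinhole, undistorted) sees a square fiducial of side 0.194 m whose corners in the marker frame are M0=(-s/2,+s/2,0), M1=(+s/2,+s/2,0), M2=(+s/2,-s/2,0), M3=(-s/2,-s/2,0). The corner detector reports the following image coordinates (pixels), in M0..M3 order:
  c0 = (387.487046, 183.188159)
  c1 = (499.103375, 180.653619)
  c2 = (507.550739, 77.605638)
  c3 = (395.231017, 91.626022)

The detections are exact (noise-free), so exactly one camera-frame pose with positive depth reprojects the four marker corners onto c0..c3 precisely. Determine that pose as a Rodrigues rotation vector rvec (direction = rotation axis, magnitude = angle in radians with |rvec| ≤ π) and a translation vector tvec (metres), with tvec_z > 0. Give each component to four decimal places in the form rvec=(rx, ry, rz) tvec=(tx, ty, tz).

Intrinsics K: fx=749.3, fy=555.8, cx=319.0, cy=234.9
Marker side s = 0.194 m; corners in marker frame (Z=0):
  M0 = (-0.0970, +0.0970, 0)
  M1 = (+0.0970, +0.0970, 0)
  M2 = (+0.0970, -0.0970, 0)
  M3 = (-0.0970, -0.0970, 0)
Detected image corners:
  c0 = (387.487046, 183.188159) px
  c1 = (499.103375, 180.653619) px
  c2 = (507.550739, 77.605638) px
  c3 = (395.231017, 91.626022) px
Planar DLT: solve 8×8 A·h = b for H (H[2,2]=1):
  H  [+304.52582 -46.84940 +444.03807]
  H  [-123.92062 +498.26549 +133.45789]
  H  [-0.60945 -0.01168 +1.00000]
B = K⁻¹H; ‖b₁‖=0.903332, ‖b₂‖=0.903332; λ = 2/(‖b₁‖+‖b₂‖) = 1.107013, sign → tz>0 ⇒ λ=+1.107013
r₁ = λ·B[:,0] = (+0.73713,+0.03832,-0.67466); r₂ = λ·B[:,1] = (-0.06371,+0.99788,-0.01293)
r₃ = r₁×r₂ = (+0.67274,+0.05252,+0.73801); SVD([r₁ r₂ r₃]) → R = UVᵀ:
  R  [+0.73713 -0.06371 +0.67274]
  R  [+0.03832 +0.99788 +0.05252]
  R  [-0.67466 -0.01293 +0.73801]
t = (+0.18473, -0.20205, +1.10701) m
tr R = 2.473027; θ = arccos((tr R − 1)/2) = 0.742895 rad = 42.565°
axis k = ((R−Rᵀ)₃₂, (R−Rᵀ)₁₃, (R−Rᵀ)₂₁) / (2 sinθ) = (-0.048379, +0.995978, +0.075416)
rvec = θ·k = (-0.035940, +0.739907, +0.056026)

rvec=(-0.0359, 0.7399, 0.0560) tvec=(0.1847, -0.2020, 1.1070)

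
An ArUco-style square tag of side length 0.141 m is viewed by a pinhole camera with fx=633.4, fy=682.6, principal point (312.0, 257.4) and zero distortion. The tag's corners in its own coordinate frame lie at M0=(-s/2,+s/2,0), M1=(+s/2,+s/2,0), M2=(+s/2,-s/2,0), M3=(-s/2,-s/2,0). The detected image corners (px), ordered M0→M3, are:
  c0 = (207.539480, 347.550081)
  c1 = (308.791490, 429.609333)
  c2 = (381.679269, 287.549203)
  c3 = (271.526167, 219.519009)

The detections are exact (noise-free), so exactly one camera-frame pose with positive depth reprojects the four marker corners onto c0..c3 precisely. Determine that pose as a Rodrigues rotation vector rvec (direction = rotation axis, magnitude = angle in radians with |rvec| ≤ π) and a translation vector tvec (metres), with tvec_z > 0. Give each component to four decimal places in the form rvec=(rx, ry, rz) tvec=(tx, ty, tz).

rvec=(-0.0750, 0.5154, 0.5015) tvec=(-0.0224, 0.0566, 0.6231)

Intrinsics K: fx=633.4, fy=682.6, cx=312.0, cy=257.4
Marker side s = 0.141 m; corners in marker frame (Z=0):
  M0 = (-0.0705, +0.0705, 0)
  M1 = (+0.0705, +0.0705, 0)
  M2 = (+0.0705, -0.0705, 0)
  M3 = (-0.0705, -0.0705, 0)
Detected image corners:
  c0 = (207.539480, 347.550081) px
  c1 = (308.791490, 429.609333) px
  c2 = (381.679269, 287.549203) px
  c3 = (271.526167, 219.519009) px
Planar DLT: solve 8×8 A·h = b for H (H[2,2]=1):
  H  [+519.68525 -457.77456 +289.24261]
  H  [+280.22692 +983.39567 +319.39879]
  H  [-0.78589 +0.08840 +1.00000]
B = K⁻¹H; ‖b₁‖=1.604853, ‖b₂‖=1.604853; λ = 2/(‖b₁‖+‖b₂‖) = 0.623110, sign → tz>0 ⇒ λ=+0.623110
r₁ = λ·B[:,0] = (+0.75246,+0.44046,-0.48970); r₂ = λ·B[:,1] = (-0.47747,+0.87692,+0.05508)
r₃ = r₁×r₂ = (+0.45369,+0.19237,+0.87015); SVD([r₁ r₂ r₃]) → R = UVᵀ:
  R  [+0.75246 -0.47747 +0.45369]
  R  [+0.44046 +0.87692 +0.19237]
  R  [-0.48970 +0.05508 +0.87015]
t = (-0.02239, +0.05660, +0.62311) m
tr R = 2.499528; θ = arccos((tr R − 1)/2) = 0.723091 rad = 41.430°
axis k = ((R−Rᵀ)₃₂, (R−Rᵀ)₁₃, (R−Rᵀ)₂₁) / (2 sinθ) = (-0.103735, +0.712841, +0.693612)
rvec = θ·k = (-0.075010, +0.515449, +0.501545)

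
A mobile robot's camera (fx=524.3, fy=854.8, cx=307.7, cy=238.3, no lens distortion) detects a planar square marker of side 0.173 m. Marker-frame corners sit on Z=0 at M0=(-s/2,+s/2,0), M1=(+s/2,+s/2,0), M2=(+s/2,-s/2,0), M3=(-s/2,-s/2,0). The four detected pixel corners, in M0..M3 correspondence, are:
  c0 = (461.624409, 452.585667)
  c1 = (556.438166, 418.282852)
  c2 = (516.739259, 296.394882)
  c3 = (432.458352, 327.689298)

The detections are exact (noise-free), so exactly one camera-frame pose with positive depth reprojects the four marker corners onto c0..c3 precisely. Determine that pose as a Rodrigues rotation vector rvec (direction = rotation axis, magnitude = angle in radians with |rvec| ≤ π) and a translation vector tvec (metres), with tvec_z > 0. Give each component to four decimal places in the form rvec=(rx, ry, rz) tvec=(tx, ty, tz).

Intrinsics K: fx=524.3, fy=854.8, cx=307.7, cy=238.3
Marker side s = 0.173 m; corners in marker frame (Z=0):
  M0 = (-0.0865, +0.0865, 0)
  M1 = (+0.0865, +0.0865, 0)
  M2 = (+0.0865, -0.0865, 0)
  M3 = (-0.0865, -0.0865, 0)
Detected image corners:
  c0 = (461.624409, 452.585667) px
  c1 = (556.438166, 418.282852) px
  c2 = (516.739259, 296.394882) px
  c3 = (432.458352, 327.689298) px
Planar DLT: solve 8×8 A·h = b for H (H[2,2]=1):
  H  [+498.10431 -128.62236 +490.68338]
  H  [-202.57995 +464.35935 +370.23503]
  H  [-0.03610 -0.66602 +1.00000]
B = K⁻¹H; ‖b₁‖=0.998037, ‖b₂‖=0.998037; λ = 2/(‖b₁‖+‖b₂‖) = 1.001967, sign → tz>0 ⇒ λ=+1.001967
r₁ = λ·B[:,0] = (+0.97314,-0.22737,-0.03618); r₂ = λ·B[:,1] = (+0.14584,+0.73034,-0.66733)
r₃ = r₁×r₂ = (+0.17815,+0.64413,+0.74388); SVD([r₁ r₂ r₃]) → R = UVᵀ:
  R  [+0.97314 +0.14584 +0.17815]
  R  [-0.22737 +0.73034 +0.64413]
  R  [-0.03618 -0.66733 +0.74388]
t = (+0.34969, +0.15465, +1.00197) m
tr R = 2.447362; θ = arccos((tr R − 1)/2) = 0.761675 rad = 43.641°
axis k = ((R−Rᵀ)₃₂, (R−Rᵀ)₁₃, (R−Rᵀ)₂₁) / (2 sinθ) = (-0.950146, +0.155280, -0.270389)
rvec = θ·k = (-0.723703, +0.118273, -0.205948)

rvec=(-0.7237, 0.1183, -0.2059) tvec=(0.3497, 0.1546, 1.0020)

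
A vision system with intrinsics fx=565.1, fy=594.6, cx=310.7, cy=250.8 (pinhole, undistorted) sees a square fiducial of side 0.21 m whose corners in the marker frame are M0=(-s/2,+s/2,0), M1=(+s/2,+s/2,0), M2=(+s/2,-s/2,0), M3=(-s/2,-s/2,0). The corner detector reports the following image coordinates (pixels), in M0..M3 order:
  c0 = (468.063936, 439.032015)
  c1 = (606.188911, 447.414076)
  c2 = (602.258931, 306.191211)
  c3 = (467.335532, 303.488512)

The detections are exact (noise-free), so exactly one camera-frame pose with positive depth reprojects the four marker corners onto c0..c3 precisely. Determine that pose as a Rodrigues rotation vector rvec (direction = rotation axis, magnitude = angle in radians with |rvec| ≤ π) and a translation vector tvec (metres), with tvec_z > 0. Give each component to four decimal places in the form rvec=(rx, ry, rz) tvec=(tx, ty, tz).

rvec=(-0.1012, 0.1757, 0.0131) tvec=(0.3631, 0.1887, 0.9166)

Intrinsics K: fx=565.1, fy=594.6, cx=310.7, cy=250.8
Marker side s = 0.21 m; corners in marker frame (Z=0):
  M0 = (-0.1050, +0.1050, 0)
  M1 = (+0.1050, +0.1050, 0)
  M2 = (+0.1050, -0.1050, 0)
  M3 = (-0.1050, -0.1050, 0)
Detected image corners:
  c0 = (468.063936, 439.032015) px
  c1 = (606.188911, 447.414076) px
  c2 = (602.258931, 306.191211) px
  c3 = (467.335532, 303.488512) px
Planar DLT: solve 8×8 A·h = b for H (H[2,2]=1):
  H  [+547.61110 -47.16489 +534.57892]
  H  [-45.23556 +618.14768 +373.18824]
  H  [-0.19109 -0.10841 +1.00000]
B = K⁻¹H; ‖b₁‖=1.090991, ‖b₂‖=1.090991; λ = 2/(‖b₁‖+‖b₂‖) = 0.916598, sign → tz>0 ⇒ λ=+0.916598
r₁ = λ·B[:,0] = (+0.98453,+0.00415,-0.17515); r₂ = λ·B[:,1] = (-0.02187,+0.99481,-0.09937)
r₃ = r₁×r₂ = (+0.17383,+0.10166,+0.97951); SVD([r₁ r₂ r₃]) → R = UVᵀ:
  R  [+0.98453 -0.02187 +0.17383]
  R  [+0.00415 +0.99481 +0.10166]
  R  [-0.17515 -0.09937 +0.97951]
t = (+0.36313, +0.18867, +0.91660) m
tr R = 2.958857; θ = arccos((tr R − 1)/2) = 0.203187 rad = 11.642°
axis k = ((R−Rᵀ)₃₂, (R−Rᵀ)₁₃, (R−Rᵀ)₂₁) / (2 sinθ) = (-0.498109, +0.864715, +0.064459)
rvec = θ·k = (-0.101209, +0.175699, +0.013097)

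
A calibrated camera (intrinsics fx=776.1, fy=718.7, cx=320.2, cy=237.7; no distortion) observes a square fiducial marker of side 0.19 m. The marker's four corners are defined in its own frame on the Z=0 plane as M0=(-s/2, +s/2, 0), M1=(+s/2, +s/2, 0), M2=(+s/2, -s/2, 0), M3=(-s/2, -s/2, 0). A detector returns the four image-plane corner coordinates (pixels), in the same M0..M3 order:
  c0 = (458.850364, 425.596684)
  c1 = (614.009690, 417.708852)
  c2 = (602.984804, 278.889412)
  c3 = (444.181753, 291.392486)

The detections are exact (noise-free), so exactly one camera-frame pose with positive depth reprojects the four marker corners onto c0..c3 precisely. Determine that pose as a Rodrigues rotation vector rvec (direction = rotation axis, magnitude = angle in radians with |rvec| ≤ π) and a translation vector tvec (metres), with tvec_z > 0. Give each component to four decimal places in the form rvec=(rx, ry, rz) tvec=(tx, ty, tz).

Intrinsics K: fx=776.1, fy=718.7, cx=320.2, cy=237.7
Marker side s = 0.19 m; corners in marker frame (Z=0):
  M0 = (-0.0950, +0.0950, 0)
  M1 = (+0.0950, +0.0950, 0)
  M2 = (+0.0950, -0.0950, 0)
  M3 = (-0.0950, -0.0950, 0)
Detected image corners:
  c0 = (458.850364, 425.596684) px
  c1 = (614.009690, 417.708852) px
  c2 = (602.984804, 278.889412) px
  c3 = (444.181753, 291.392486) px
Planar DLT: solve 8×8 A·h = b for H (H[2,2]=1):
  H  [+737.16351 +139.79287 +528.83844]
  H  [-112.79971 +766.31473 +354.35931]
  H  [-0.16779 +0.13590 +1.00000]
B = K⁻¹H; ‖b₁‖=1.037749, ‖b₂‖=1.037749; λ = 2/(‖b₁‖+‖b₂‖) = 0.963624, sign → tz>0 ⇒ λ=+0.963624
r₁ = λ·B[:,0] = (+0.98199,-0.09777,-0.16169); r₂ = λ·B[:,1] = (+0.11954,+0.98416,+0.13095)
r₃ = r₁×r₂ = (+0.14632,-0.14792,+0.97812); SVD([r₁ r₂ r₃]) → R = UVᵀ:
  R  [+0.98199 +0.11954 +0.14632]
  R  [-0.09777 +0.98416 -0.14792]
  R  [-0.16169 +0.13095 +0.97812]
t = (+0.25905, +0.15642, +0.96362) m
tr R = 2.944258; θ = arccos((tr R − 1)/2) = 0.236650 rad = 13.559°
axis k = ((R−Rᵀ)₃₂, (R−Rᵀ)₁₃, (R−Rᵀ)₂₁) / (2 sinθ) = (+0.594748, +0.656880, -0.463447)
rvec = θ·k = (+0.140747, +0.155451, -0.109675)

rvec=(0.1407, 0.1555, -0.1097) tvec=(0.2591, 0.1564, 0.9636)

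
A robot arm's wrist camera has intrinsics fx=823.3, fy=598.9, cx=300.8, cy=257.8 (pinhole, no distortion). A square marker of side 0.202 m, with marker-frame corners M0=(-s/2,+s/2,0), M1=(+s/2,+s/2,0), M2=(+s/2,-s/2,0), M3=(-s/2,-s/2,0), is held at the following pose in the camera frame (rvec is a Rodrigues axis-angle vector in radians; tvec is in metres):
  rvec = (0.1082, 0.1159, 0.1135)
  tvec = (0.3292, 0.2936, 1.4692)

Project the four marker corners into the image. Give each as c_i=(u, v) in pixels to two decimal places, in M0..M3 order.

c0=(421.54, 410.90) c1=(535.02, 422.99) c2=(551.00, 343.02) c3=(435.50, 331.94)

Intrinsics K: fx=823.3, fy=598.9, cx=300.8, cy=257.8
Marker side s = 0.202 m; corners in marker frame (Z=0):
  M0 = (-0.1010, +0.1010, 0)
  M1 = (+0.1010, +0.1010, 0)
  M2 = (+0.1010, -0.1010, 0)
  M3 = (-0.1010, -0.1010, 0)
rvec = (0.1082, 0.1159, 0.1135), |rvec| = θ = 0.19499 rad = 11.172°
Rodrigues: sinθ=0.19376, 1−cosθ=0.01895; R = I + sinθ·[k]× + (1−cosθ)·[k]×²:
    [+0.98688 -0.10653 +0.12129]
    [+0.11903 +0.98774 -0.10096]
    [-0.10905 +0.11407 +0.98747]
t = (0.3292, 0.2936, 1.4692) m
M0: Pc = R·M0+t = (+0.21876, +0.38134, +1.49173); u = 823.3·(+0.21876)/1.49173 + 300.8 = 421.5381, v = 598.9·(+0.38134)/1.49173 + 257.8 = 410.8999
M1: Pc = R·M1+t = (+0.41812, +0.40538, +1.46971); u = 823.3·(+0.41812)/1.46971 + 300.8 = 535.0198, v = 598.9·(+0.40538)/1.46971 + 257.8 = 422.9925
M2: Pc = R·M2+t = (+0.43964, +0.20586, +1.44667); u = 823.3·(+0.43964)/1.44667 + 300.8 = 550.9972, v = 598.9·(+0.20586)/1.44667 + 257.8 = 343.0233
M3: Pc = R·M3+t = (+0.24028, +0.18182, +1.46869); u = 823.3·(+0.24028)/1.46869 + 300.8 = 435.4954, v = 598.9·(+0.18182)/1.46869 + 257.8 = 331.9403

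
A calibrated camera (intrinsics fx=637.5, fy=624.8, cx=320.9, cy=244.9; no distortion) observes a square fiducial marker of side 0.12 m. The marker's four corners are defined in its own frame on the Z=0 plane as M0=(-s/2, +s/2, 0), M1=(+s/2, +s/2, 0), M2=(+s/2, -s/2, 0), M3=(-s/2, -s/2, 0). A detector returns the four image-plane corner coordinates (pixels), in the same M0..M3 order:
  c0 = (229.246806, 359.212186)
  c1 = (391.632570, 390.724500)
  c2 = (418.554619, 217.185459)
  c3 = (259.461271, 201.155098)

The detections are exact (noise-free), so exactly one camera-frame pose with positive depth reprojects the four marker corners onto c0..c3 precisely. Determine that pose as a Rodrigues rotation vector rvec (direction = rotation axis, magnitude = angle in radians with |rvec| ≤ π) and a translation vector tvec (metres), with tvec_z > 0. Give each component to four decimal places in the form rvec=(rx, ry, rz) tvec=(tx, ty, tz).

Intrinsics K: fx=637.5, fy=624.8, cx=320.9, cy=244.9
Marker side s = 0.12 m; corners in marker frame (Z=0):
  M0 = (-0.0600, +0.0600, 0)
  M1 = (+0.0600, +0.0600, 0)
  M2 = (+0.0600, -0.0600, 0)
  M3 = (-0.0600, -0.0600, 0)
Detected image corners:
  c0 = (229.246806, 359.212186) px
  c1 = (391.632570, 390.724500) px
  c2 = (418.554619, 217.185459) px
  c3 = (259.461271, 201.155098) px
Planar DLT: solve 8×8 A·h = b for H (H[2,2]=1):
  H  [+1100.59184 -336.51763 +321.43798]
  H  [-17.72871 +1290.80130 +290.04647]
  H  [-0.73495 -0.30131 +1.00000]
B = K⁻¹H; ‖b₁‖=2.236600, ‖b₂‖=2.236600; λ = 2/(‖b₁‖+‖b₂‖) = 0.447107, sign → tz>0 ⇒ λ=+0.447107
r₁ = λ·B[:,0] = (+0.93730,+0.11611,-0.32860); r₂ = λ·B[:,1] = (-0.16820,+0.97650,-0.13472)
r₃ = r₁×r₂ = (+0.30524,+0.18154,+0.93481); SVD([r₁ r₂ r₃]) → R = UVᵀ:
  R  [+0.93730 -0.16820 +0.30524]
  R  [+0.11611 +0.97650 +0.18154]
  R  [-0.32860 -0.13472 +0.93481]
t = (+0.00038, +0.03231, +0.44711) m
tr R = 2.848618; θ = arccos((tr R − 1)/2) = 0.391576 rad = 22.436°
axis k = ((R−Rᵀ)₃₂, (R−Rᵀ)₁₃, (R−Rᵀ)₂₁) / (2 sinθ) = (-0.414343, +0.830406, +0.372486)
rvec = θ·k = (-0.162247, +0.325167, +0.145856)

rvec=(-0.1622, 0.3252, 0.1459) tvec=(0.0004, 0.0323, 0.4471)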